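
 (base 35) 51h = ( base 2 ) 1100000100001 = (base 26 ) 93f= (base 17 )1466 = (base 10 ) 6177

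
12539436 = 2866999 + 9672437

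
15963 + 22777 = 38740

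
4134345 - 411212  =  3723133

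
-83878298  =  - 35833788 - 48044510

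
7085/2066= 7085/2066 = 3.43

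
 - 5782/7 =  - 826 =- 826.00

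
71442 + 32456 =103898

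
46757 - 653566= - 606809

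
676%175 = 151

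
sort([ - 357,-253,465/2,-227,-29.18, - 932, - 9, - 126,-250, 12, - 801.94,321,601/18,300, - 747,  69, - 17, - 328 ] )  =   [ -932, - 801.94, - 747,  -  357,-328, - 253 , - 250, - 227, - 126, - 29.18, - 17, - 9,  12, 601/18,  69,465/2,300,321]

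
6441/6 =1073 + 1/2 = 1073.50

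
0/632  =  0 = 0.00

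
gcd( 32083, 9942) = 1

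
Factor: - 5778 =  -2^1*3^3*107^1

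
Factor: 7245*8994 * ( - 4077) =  - 265663557810=-  2^1*3^6 *5^1 * 7^1*23^1*151^1 *1499^1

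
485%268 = 217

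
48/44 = 1 + 1/11 = 1.09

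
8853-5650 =3203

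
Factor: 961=31^2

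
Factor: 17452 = 2^2 * 4363^1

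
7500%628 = 592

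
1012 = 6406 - 5394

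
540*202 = 109080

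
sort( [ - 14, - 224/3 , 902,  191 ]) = [- 224/3,  -  14,191, 902 ] 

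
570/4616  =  285/2308 = 0.12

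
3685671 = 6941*531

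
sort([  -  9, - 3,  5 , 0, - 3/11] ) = [ - 9, - 3,  -  3/11,0,5] 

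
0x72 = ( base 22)54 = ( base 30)3o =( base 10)114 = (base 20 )5E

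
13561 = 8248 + 5313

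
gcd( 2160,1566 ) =54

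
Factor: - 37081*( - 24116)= 2^2*11^1 * 3371^1 * 6029^1 =894245396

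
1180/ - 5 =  - 236+0/1 = - 236.00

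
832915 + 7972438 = 8805353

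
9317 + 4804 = 14121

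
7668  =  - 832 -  -8500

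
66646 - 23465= 43181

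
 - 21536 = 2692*( - 8)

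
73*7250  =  529250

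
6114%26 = 4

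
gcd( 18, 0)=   18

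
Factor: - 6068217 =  - 3^1*47^1*43037^1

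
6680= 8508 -1828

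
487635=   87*5605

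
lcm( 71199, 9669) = 783189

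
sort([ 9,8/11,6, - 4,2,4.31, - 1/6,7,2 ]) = [ - 4 , - 1/6, 8/11,2,2,4.31,6,7 , 9]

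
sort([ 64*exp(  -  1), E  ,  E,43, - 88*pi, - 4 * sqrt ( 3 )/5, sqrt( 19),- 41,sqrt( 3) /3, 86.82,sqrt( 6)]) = [ - 88*pi, - 41, - 4*sqrt (3) /5  ,  sqrt ( 3)/3, sqrt( 6 ),E  ,  E,sqrt( 19), 64  *  exp ( - 1 ), 43,86.82 ]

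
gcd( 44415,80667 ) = 9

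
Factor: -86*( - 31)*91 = 242606 = 2^1 * 7^1*13^1*31^1 *43^1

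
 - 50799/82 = - 620 + 1/2 = - 619.50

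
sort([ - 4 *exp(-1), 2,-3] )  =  [ - 3, - 4*exp(-1 ) , 2] 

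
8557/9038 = 8557/9038 =0.95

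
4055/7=579 + 2/7 =579.29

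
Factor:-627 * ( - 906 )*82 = 46581084 = 2^2*3^2*11^1* 19^1*41^1*151^1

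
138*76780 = 10595640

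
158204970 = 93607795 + 64597175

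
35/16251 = 35/16251 =0.00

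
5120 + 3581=8701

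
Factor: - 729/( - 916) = 2^( - 2) * 3^6*229^ (- 1)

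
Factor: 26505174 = 2^1*3^1*1879^1 * 2351^1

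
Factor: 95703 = 3^1*19^1*23^1 *73^1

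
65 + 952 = 1017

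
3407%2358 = 1049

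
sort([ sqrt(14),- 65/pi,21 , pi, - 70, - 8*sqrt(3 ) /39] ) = [ - 70,-65/pi, - 8*sqrt(3 ) /39,pi,sqrt( 14 ), 21 ] 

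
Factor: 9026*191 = 2^1 * 191^1*4513^1=1723966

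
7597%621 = 145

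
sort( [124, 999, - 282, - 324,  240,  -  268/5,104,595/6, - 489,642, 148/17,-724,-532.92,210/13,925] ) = [  -  724, - 532.92,-489,  -  324, - 282,-268/5,148/17,210/13,595/6,104,124, 240,642, 925,999]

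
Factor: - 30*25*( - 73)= 2^1 *3^1*5^3*73^1 = 54750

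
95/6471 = 95/6471 =0.01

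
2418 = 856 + 1562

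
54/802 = 27/401= 0.07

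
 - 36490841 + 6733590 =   -  29757251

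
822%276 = 270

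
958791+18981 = 977772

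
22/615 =22/615 = 0.04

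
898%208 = 66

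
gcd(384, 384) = 384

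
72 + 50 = 122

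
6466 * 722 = 4668452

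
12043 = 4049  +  7994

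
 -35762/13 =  - 2751 + 1/13 =- 2750.92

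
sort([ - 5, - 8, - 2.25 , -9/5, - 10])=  [ - 10, - 8, - 5, - 2.25, - 9/5]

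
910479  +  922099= 1832578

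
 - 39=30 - 69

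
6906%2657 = 1592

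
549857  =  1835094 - 1285237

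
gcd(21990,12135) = 15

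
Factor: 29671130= 2^1*5^1 *491^1*6043^1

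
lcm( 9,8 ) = 72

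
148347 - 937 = 147410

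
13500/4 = 3375=3375.00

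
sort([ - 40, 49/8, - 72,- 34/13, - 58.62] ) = [ - 72, - 58.62, - 40,  -  34/13,49/8]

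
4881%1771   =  1339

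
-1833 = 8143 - 9976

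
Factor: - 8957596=-2^2*293^1 * 7643^1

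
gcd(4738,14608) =2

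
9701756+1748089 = 11449845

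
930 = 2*465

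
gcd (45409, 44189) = 1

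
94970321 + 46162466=141132787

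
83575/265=315 + 20/53  =  315.38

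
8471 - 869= 7602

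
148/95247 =148/95247 = 0.00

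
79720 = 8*9965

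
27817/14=1986 + 13/14= 1986.93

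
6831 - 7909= - 1078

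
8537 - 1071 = 7466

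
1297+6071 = 7368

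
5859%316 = 171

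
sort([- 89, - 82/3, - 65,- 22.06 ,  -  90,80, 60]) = [ - 90, - 89 , - 65,-82/3 , - 22.06, 60,80 ]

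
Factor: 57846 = 2^1*3^1*31^1*311^1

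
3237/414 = 1079/138 = 7.82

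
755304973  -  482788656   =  272516317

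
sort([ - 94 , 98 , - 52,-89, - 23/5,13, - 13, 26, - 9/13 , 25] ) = [ - 94, - 89, - 52, - 13, - 23/5,-9/13,  13,25 , 26 , 98]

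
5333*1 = 5333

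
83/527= 83/527 =0.16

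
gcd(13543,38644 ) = 1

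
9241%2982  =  295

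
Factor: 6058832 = 2^4*13^1*29129^1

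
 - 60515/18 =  - 60515/18 = - 3361.94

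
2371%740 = 151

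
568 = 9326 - 8758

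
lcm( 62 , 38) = 1178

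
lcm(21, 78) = 546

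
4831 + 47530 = 52361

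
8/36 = 2/9 = 0.22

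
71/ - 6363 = - 1  +  6292/6363 = - 0.01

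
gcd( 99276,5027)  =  1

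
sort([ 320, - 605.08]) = [ - 605.08, 320]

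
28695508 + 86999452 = 115694960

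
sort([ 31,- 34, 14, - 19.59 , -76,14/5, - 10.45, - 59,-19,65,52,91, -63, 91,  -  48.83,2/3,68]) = [ - 76, - 63,-59, - 48.83 , - 34, - 19.59,-19, - 10.45,2/3,  14/5, 14, 31 , 52, 65,68,91,91 ]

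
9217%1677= 832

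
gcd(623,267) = 89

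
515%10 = 5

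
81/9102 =27/3034  =  0.01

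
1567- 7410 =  - 5843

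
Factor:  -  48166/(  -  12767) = 2^1 * 17^( - 1)*751^( - 1)*24083^1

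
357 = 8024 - 7667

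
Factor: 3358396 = 2^2*839599^1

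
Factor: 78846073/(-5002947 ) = -3^( - 2) *17^( - 1)*19^ (-1 ) * 1721^ ( - 1 )*78846073^1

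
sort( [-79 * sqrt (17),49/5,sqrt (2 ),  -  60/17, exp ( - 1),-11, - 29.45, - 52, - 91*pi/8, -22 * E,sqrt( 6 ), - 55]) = [-79*sqrt( 17 ) , - 22*  E, - 55,- 52, - 91*pi/8 , - 29.45,-11,-60/17,exp( - 1),sqrt( 2), sqrt(6 ), 49/5]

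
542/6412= 271/3206 = 0.08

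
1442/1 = 1442= 1442.00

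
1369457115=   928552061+440905054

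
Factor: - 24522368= - 2^7 * 13^1*14737^1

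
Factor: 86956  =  2^2*21739^1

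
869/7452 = 869/7452  =  0.12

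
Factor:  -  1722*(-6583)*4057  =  2^1*3^1*7^1*29^1*41^1*  227^1*4057^1  =  45989851782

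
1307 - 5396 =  - 4089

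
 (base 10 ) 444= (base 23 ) j7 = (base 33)df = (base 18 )16c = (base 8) 674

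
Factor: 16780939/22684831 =7^1*13^( - 1) *23^( - 1) * 75869^(- 1 )*2397277^1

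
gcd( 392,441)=49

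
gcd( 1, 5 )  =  1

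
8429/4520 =1 + 3909/4520= 1.86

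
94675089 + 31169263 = 125844352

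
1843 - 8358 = - 6515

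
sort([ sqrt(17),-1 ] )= [ -1,sqrt(17) ] 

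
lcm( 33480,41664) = 1874880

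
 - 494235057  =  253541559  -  747776616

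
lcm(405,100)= 8100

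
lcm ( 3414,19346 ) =58038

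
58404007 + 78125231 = 136529238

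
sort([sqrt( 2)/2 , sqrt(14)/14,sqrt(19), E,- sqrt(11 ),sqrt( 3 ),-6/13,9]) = [ - sqrt(11 ),- 6/13,sqrt( 14)/14,sqrt( 2) /2,sqrt( 3),E,  sqrt( 19 ), 9]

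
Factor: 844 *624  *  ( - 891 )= - 469250496 = -  2^6*3^5*11^1*13^1 * 211^1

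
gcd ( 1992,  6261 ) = 3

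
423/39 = 10 + 11/13 = 10.85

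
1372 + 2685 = 4057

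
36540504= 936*39039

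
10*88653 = 886530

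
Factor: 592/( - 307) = - 2^4*37^1*307^( - 1)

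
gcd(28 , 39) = 1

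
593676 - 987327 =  - 393651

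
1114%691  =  423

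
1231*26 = 32006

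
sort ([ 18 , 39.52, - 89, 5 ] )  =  [-89,5,18,39.52]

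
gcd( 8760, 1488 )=24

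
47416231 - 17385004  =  30031227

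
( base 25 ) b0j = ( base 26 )A54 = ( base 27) 9c9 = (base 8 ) 15356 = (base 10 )6894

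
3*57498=172494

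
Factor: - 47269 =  - 47269^1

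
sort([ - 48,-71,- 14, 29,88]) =[ - 71, - 48 ,-14,29,88]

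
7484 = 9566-2082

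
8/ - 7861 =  - 1 + 7853/7861 = - 0.00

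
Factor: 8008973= 7^1*1144139^1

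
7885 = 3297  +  4588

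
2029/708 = 2 + 613/708=2.87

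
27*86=2322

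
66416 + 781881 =848297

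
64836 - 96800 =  - 31964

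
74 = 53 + 21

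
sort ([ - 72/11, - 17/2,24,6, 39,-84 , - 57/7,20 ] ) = [ - 84,-17/2, - 57/7,-72/11 , 6, 20,  24, 39 ] 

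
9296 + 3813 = 13109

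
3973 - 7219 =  - 3246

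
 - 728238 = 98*( - 7431)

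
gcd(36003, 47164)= 1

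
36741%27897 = 8844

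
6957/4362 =1 + 865/1454  =  1.59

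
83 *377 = 31291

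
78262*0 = 0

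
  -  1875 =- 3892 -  - 2017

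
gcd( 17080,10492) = 244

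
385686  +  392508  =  778194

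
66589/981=67 + 862/981 = 67.88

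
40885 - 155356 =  - 114471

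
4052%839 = 696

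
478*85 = 40630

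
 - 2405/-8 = 300+5/8 =300.62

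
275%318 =275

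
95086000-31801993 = 63284007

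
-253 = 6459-6712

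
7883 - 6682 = 1201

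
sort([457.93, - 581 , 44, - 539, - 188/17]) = [ - 581, - 539, - 188/17 , 44,457.93] 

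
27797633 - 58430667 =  -30633034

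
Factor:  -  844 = -2^2*211^1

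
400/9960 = 10/249 = 0.04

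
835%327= 181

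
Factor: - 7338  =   - 2^1*3^1*1223^1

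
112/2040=14/255= 0.05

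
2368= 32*74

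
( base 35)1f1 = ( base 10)1751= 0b11011010111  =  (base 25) 2k1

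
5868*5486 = 32191848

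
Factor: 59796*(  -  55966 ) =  -2^3*3^2*11^1*151^1*27983^1 = -  3346542936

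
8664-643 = 8021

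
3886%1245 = 151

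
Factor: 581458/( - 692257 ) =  - 614/731 = - 2^1*  17^(-1) * 43^( - 1 )*307^1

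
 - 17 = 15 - 32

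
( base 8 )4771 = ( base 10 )2553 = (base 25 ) 423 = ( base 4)213321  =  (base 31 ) 2kb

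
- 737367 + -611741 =-1349108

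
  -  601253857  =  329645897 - 930899754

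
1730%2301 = 1730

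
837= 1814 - 977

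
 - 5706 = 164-5870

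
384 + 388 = 772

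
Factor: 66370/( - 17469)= - 2^1* 3^( - 3) * 5^1*647^( - 1)*6637^1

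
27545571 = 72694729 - 45149158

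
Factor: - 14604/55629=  - 2^2*  3^( - 1 )*7^( - 1 )*883^( - 1 )*1217^1 = - 4868/18543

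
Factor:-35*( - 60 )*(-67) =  - 140700=- 2^2*3^1*5^2 * 7^1*67^1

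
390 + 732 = 1122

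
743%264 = 215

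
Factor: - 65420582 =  - 2^1  *32710291^1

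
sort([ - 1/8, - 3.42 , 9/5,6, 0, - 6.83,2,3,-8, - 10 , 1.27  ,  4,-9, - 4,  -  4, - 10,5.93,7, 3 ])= [  -  10, - 10,-9, - 8, - 6.83, - 4, - 4, - 3.42 , - 1/8, 0,1.27, 9/5, 2,3, 3,4, 5.93,6,7 ] 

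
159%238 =159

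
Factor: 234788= 2^2*79^1*743^1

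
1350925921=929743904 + 421182017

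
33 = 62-29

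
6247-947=5300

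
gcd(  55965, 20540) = 65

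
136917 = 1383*99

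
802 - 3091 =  - 2289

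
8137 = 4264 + 3873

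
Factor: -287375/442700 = - 605/932 = - 2^(-2)*5^1*11^2*233^( - 1)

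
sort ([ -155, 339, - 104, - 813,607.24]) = [ - 813, - 155, - 104, 339, 607.24]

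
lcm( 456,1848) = 35112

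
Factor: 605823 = 3^1*89^1*2269^1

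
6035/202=6035/202  =  29.88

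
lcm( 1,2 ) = 2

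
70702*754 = 53309308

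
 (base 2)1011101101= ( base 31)O5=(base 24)175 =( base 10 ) 749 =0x2ed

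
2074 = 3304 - 1230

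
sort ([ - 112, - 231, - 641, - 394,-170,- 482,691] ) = [ - 641, -482,  -  394, - 231,  -  170, - 112,691 ]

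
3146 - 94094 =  - 90948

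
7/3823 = 7/3823 = 0.00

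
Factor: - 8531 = -19^1*449^1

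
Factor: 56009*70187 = 3931103683=13^1*5399^1*56009^1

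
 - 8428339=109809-8538148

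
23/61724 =23/61724=0.00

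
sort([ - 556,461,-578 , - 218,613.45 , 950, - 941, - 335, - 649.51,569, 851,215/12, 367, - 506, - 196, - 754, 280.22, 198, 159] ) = [ - 941,  -  754, - 649.51, - 578,-556, - 506, - 335, - 218, - 196,215/12, 159,198,280.22,367, 461,569,613.45, 851,950] 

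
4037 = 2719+1318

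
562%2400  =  562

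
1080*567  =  612360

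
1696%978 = 718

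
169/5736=169/5736 = 0.03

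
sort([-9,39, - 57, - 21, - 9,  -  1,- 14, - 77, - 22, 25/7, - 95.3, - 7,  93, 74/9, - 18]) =[ - 95.3 , - 77, - 57, -22, - 21,-18, - 14, - 9, -9, -7,  -  1,  25/7,74/9,39,93 ] 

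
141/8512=141/8512 = 0.02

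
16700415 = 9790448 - -6909967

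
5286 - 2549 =2737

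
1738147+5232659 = 6970806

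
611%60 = 11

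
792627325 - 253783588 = 538843737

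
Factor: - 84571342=-2^1*42285671^1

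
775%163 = 123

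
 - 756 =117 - 873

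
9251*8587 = 79438337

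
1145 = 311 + 834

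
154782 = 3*51594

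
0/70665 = 0 = 0.00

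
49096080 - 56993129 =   -  7897049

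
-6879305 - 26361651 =-33240956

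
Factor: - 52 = - 2^2*13^1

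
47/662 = 47/662 = 0.07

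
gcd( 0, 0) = 0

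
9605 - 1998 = 7607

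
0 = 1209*0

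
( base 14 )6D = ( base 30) 37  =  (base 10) 97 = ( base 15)67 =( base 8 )141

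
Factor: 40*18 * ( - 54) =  - 38880  =  - 2^5*3^5*5^1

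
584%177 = 53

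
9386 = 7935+1451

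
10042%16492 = 10042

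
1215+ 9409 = 10624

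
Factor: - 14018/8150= - 5^( - 2) * 43^1 = - 43/25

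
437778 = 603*726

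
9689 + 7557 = 17246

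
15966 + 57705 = 73671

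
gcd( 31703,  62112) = 647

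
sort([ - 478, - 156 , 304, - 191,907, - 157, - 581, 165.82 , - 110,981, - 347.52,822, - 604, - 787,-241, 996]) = [  -  787, - 604, - 581, - 478, - 347.52, - 241, - 191,-157, - 156,-110,165.82,304, 822,  907,981,996]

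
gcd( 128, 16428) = 4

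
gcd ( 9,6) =3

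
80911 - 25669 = 55242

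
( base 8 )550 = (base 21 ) h3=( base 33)au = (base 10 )360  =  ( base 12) 260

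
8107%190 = 127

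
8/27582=4/13791=0.00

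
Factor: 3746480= 2^4*5^1 * 46831^1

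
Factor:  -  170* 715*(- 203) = 2^1 * 5^2  *  7^1*11^1*13^1 * 17^1*29^1 = 24674650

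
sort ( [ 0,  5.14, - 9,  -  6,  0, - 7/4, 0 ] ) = [ - 9, - 6, - 7/4,0, 0,0,5.14 ] 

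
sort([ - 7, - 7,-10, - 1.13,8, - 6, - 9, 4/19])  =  [ - 10, - 9, - 7,  -  7, - 6 , - 1.13,  4/19, 8] 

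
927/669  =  309/223 = 1.39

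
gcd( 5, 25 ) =5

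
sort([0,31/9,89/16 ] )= [ 0, 31/9,  89/16 ] 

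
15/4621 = 15/4621  =  0.00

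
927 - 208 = 719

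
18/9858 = 3/1643=0.00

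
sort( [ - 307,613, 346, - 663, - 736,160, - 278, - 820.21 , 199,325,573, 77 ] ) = [ - 820.21,- 736, - 663, - 307, - 278, 77, 160, 199, 325, 346,573, 613] 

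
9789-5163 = 4626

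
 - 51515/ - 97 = 51515/97 = 531.08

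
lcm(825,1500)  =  16500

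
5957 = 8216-2259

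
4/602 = 2/301  =  0.01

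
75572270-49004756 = 26567514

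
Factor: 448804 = 2^2*29^1  *53^1 * 73^1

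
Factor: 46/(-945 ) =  - 2^1*3^( - 3 )*5^( - 1 )*7^( - 1)*23^1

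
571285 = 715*799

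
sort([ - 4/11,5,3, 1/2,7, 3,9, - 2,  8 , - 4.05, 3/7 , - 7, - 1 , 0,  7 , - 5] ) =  [ - 7, - 5, - 4.05, - 2, - 1 , - 4/11,0,3/7  ,  1/2 , 3,  3,5 , 7,  7,  8,  9]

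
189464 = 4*47366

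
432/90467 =432/90467 = 0.00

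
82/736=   41/368 = 0.11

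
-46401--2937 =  - 43464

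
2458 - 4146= - 1688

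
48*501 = 24048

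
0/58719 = 0 =0.00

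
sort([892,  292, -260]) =[ - 260,292,892 ]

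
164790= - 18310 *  ( - 9) 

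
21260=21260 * 1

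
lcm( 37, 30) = 1110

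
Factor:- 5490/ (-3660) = 2^(  -  1)*3^1 =3/2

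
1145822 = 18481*62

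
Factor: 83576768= 2^6 * 11^1*118717^1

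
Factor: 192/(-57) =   -  64/19 = -  2^6*19^(-1) 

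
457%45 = 7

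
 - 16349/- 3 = 5449 + 2/3 = 5449.67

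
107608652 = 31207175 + 76401477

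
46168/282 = 163 + 101/141 = 163.72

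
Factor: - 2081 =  - 2081^1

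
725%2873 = 725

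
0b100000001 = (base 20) ch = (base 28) 95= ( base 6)1105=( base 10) 257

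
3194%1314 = 566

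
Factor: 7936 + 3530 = 2^1*3^2*7^2*13^1 = 11466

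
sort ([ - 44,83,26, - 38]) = [-44,-38, 26, 83]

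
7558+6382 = 13940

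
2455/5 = 491 = 491.00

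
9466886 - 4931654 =4535232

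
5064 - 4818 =246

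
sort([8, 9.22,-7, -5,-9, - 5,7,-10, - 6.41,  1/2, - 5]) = [ - 10, - 9,-7, - 6.41, - 5, - 5, - 5,1/2, 7,8,9.22 ]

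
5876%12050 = 5876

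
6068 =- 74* ( - 82) 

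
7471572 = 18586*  402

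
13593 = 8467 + 5126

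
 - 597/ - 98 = 6 + 9/98= 6.09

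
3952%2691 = 1261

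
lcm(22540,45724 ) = 1600340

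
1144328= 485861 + 658467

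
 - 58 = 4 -62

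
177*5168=914736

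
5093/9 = 5093/9= 565.89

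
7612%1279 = 1217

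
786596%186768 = 39524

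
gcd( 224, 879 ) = 1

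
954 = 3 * 318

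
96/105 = 32/35= 0.91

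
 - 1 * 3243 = -3243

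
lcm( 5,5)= 5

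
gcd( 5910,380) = 10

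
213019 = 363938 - 150919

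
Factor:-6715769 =- 6715769^1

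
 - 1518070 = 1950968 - 3469038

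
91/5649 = 13/807 = 0.02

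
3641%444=89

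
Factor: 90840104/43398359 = 2^3*727^1*15619^1*43398359^( - 1)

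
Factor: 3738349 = 983^1*3803^1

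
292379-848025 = - 555646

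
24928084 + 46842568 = 71770652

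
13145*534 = 7019430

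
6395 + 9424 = 15819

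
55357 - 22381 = 32976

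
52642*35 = 1842470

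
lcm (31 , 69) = 2139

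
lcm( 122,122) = 122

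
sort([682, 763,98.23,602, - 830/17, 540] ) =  [ - 830/17, 98.23,540,602,682, 763]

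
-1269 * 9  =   - 11421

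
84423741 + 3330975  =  87754716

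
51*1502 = 76602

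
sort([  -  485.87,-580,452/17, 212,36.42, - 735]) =[ - 735, - 580,- 485.87,  452/17, 36.42,212 ] 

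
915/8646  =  305/2882 = 0.11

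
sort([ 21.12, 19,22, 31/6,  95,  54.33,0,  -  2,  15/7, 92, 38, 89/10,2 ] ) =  [-2,0,  2,15/7,31/6, 89/10, 19, 21.12, 22 , 38,  54.33,92, 95]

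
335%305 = 30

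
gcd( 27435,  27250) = 5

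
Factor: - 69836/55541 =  - 2^2*13^1*17^1 * 79^1*55541^ ( - 1 )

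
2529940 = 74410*34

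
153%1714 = 153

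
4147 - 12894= - 8747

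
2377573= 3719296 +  - 1341723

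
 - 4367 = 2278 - 6645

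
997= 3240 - 2243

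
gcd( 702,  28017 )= 9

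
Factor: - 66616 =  - 2^3*11^1*757^1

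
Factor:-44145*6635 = - 3^4*5^2*109^1 * 1327^1 = - 292902075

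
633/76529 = 633/76529 = 0.01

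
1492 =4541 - 3049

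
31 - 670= - 639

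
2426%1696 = 730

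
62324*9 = 560916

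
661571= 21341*31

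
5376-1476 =3900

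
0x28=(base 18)24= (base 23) 1h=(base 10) 40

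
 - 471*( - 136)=64056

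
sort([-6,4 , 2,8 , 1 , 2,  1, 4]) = [ - 6,1,1,  2, 2,  4,4,8 ]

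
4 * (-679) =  - 2716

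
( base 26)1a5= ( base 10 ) 941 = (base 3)1021212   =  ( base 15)42B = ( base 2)1110101101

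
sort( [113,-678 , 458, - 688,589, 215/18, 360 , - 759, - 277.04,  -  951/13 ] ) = [ -759, - 688,-678, - 277.04, -951/13, 215/18 , 113, 360,  458, 589]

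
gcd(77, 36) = 1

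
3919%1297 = 28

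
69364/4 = 17341= 17341.00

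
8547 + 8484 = 17031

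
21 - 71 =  - 50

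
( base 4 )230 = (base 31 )1D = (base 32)1c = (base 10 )44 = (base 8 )54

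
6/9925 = 6/9925=0.00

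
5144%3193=1951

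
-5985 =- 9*665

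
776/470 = 1 + 153/235 =1.65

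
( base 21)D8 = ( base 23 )C5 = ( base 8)431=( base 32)8P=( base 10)281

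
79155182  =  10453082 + 68702100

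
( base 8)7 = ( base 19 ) 7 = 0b111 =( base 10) 7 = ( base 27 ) 7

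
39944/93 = 429  +  47/93 = 429.51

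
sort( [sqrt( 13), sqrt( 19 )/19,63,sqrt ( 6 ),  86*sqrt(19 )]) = [sqrt( 19)/19,sqrt(6), sqrt(13), 63, 86* sqrt(19) ]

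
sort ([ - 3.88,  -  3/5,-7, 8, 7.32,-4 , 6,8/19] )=[-7,  -  4, - 3.88,-3/5 , 8/19, 6,7.32,8 ]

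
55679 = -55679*( - 1) 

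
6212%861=185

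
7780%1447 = 545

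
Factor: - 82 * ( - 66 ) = 5412 = 2^2*3^1 * 11^1 * 41^1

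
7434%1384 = 514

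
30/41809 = 30/41809 = 0.00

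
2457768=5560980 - 3103212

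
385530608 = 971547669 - 586017061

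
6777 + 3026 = 9803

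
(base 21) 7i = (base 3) 20010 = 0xA5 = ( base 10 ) 165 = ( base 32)55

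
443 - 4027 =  - 3584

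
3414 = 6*569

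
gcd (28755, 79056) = 81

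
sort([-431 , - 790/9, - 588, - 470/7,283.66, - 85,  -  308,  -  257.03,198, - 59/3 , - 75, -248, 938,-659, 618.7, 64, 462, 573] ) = [ -659 ,-588,  -  431, - 308,  -  257.03, - 248,-790/9, - 85, - 75,-470/7,  -  59/3, 64, 198,283.66, 462, 573,618.7, 938]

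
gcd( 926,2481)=1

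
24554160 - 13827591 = 10726569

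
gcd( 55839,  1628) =1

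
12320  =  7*1760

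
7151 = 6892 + 259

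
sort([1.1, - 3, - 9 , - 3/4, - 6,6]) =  [ - 9, - 6, - 3,  -  3/4,1.1, 6]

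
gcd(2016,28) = 28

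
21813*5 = 109065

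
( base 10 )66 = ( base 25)2G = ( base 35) 1V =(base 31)24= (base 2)1000010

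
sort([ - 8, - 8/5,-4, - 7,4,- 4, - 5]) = [ - 8,-7, -5, - 4,- 4, - 8/5, 4 ] 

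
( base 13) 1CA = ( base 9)412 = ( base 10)335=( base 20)GF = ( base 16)14f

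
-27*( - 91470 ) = 2469690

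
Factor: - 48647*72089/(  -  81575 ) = 5^( - 2 )*13^( - 1 ) * 251^ ( - 1)*48647^1*72089^1 = 3506913583/81575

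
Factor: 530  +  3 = 13^1*41^1 = 533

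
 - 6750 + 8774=2024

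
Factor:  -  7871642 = - 2^1*3935821^1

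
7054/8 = 3527/4=881.75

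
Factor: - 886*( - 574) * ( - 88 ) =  - 44753632 =- 2^5 * 7^1*11^1*41^1 * 443^1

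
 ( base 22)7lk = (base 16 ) F1E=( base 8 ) 7436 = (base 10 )3870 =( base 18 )BH0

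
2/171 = 2/171 = 0.01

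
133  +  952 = 1085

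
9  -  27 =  - 18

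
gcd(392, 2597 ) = 49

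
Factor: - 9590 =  - 2^1*5^1*7^1*137^1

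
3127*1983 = 6200841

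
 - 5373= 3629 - 9002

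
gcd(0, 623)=623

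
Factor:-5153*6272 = - 2^7*7^2*5153^1  =  - 32319616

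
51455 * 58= 2984390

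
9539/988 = 9539/988 = 9.65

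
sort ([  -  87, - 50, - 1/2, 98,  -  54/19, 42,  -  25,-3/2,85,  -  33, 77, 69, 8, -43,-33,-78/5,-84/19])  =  [  -  87, - 50 ,  -  43 , -33, - 33,-25,-78/5, - 84/19 , - 54/19, -3/2, - 1/2, 8, 42, 69, 77, 85,98 ] 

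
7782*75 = 583650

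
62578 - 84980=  - 22402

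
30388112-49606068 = -19217956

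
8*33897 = 271176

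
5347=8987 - 3640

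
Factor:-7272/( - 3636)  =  2  =  2^1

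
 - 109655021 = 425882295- 535537316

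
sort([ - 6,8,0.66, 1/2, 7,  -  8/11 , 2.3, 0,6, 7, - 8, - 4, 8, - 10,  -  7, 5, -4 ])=[ - 10, - 8,-7, - 6, - 4 , - 4,-8/11,  0, 1/2, 0.66,2.3, 5,6  ,  7, 7, 8, 8]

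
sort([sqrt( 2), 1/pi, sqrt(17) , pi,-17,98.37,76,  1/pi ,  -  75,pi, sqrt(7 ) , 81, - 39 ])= [ - 75, - 39,-17,1/pi, 1/pi,sqrt ( 2 ), sqrt( 7), pi,pi , sqrt( 17 ), 76,81, 98.37 ] 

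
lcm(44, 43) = 1892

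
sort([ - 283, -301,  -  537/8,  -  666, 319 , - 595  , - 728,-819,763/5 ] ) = [ - 819, -728, - 666, - 595, - 301,-283, - 537/8, 763/5, 319 ]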